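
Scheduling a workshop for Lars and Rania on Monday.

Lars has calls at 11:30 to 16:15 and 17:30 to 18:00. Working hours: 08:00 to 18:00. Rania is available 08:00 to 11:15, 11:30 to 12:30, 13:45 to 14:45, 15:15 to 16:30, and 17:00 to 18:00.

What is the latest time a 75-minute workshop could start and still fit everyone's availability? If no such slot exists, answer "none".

10:00

Lars free within 08:00–18:00: 08:00–11:30, 16:15–17:30.
Lars ∩ Rania: 08:00–11:15, 16:15–16:30, 17:00–17:30.
Windows ≥ 75 min: 08:00–11:15.
Latest start in the last window 08:00–11:15 is 11:15 − 75 min = 10:00.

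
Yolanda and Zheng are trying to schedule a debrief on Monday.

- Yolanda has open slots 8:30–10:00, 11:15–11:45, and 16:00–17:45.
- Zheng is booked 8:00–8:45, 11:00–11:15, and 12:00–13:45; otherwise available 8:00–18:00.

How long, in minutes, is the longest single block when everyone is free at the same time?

105 minutes

Zheng free within 08:00–18:00: 08:45–11:00, 11:15–12:00, 13:45–18:00.
Yolanda ∩ Zheng: 08:45–10:00, 11:15–11:45, 16:00–17:45.
Common window lengths: 75, 30, 105 min; longest is 105.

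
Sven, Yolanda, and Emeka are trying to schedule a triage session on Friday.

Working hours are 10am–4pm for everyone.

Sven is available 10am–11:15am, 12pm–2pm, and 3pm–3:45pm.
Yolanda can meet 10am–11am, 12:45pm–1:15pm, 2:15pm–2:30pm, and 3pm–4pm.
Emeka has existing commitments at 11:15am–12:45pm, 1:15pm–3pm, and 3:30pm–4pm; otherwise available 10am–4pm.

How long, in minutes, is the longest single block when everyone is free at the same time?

Emeka free within 10:00–16:00: 10:00–11:15, 12:45–13:15, 15:00–15:30.
Sven ∩ Yolanda: 10:00–11:00, 12:45–13:15, 15:00–15:45.
Sven ∩ Yolanda ∩ Emeka: 10:00–11:00, 12:45–13:15, 15:00–15:30.
Common window lengths: 60, 30, 30 min; longest is 60.

60 minutes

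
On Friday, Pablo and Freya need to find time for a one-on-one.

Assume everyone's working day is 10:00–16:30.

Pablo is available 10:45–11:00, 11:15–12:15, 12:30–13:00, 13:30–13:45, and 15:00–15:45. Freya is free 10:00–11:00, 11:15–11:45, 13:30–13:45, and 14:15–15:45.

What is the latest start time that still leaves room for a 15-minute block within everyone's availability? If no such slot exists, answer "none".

15:30

Pablo ∩ Freya: 10:45–11:00, 11:15–11:45, 13:30–13:45, 15:00–15:45.
Windows ≥ 15 min: 10:45–11:00, 11:15–11:45, 13:30–13:45, 15:00–15:45.
Latest start in the last window 15:00–15:45 is 15:45 − 15 min = 15:30.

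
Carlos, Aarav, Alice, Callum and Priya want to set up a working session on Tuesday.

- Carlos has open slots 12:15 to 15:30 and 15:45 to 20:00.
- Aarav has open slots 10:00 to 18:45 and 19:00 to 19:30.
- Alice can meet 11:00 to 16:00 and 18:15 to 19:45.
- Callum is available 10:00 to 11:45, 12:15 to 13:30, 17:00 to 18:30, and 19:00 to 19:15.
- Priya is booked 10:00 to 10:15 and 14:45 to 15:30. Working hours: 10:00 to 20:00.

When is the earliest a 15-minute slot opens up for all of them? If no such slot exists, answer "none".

12:15

Priya free within 10:00–20:00: 10:15–14:45, 15:30–20:00.
Carlos ∩ Aarav: 12:15–15:30, 15:45–18:45, 19:00–19:30.
Carlos ∩ Aarav ∩ Alice: 12:15–15:30, 15:45–16:00, 18:15–18:45, 19:00–19:30.
Carlos ∩ Aarav ∩ Alice ∩ Callum: 12:15–13:30, 18:15–18:30, 19:00–19:15.
Carlos ∩ Aarav ∩ Alice ∩ Callum ∩ Priya: 12:15–13:30, 18:15–18:30, 19:00–19:15.
Windows ≥ 15 min: 12:15–13:30, 18:15–18:30, 19:00–19:15.
Earliest such window starts at 12:15.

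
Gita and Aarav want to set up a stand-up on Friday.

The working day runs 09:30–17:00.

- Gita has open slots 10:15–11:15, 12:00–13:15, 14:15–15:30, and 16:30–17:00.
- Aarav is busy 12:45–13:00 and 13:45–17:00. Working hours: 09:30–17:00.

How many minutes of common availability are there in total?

Aarav free within 09:30–17:00: 09:30–12:45, 13:00–13:45.
Gita ∩ Aarav: 10:15–11:15, 12:00–12:45, 13:00–13:15.
Total common minutes: 60 + 45 + 15 = 120.

120 minutes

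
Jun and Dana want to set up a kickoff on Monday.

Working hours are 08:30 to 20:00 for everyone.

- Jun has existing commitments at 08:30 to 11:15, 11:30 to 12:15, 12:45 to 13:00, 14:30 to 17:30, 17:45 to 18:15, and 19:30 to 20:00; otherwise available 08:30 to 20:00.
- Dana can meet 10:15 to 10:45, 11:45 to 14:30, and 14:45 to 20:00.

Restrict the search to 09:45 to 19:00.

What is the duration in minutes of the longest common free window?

90 minutes

Jun free within 08:30–20:00: 11:15–11:30, 12:15–12:45, 13:00–14:30, 17:30–17:45, 18:15–19:30.
Jun ∩ Dana: 12:15–12:45, 13:00–14:30, 17:30–17:45, 18:15–19:30.
Restricted to 09:45–19:00: 12:15–12:45, 13:00–14:30, 17:30–17:45, 18:15–19:00.
Common window lengths: 30, 90, 15, 45 min; longest is 90.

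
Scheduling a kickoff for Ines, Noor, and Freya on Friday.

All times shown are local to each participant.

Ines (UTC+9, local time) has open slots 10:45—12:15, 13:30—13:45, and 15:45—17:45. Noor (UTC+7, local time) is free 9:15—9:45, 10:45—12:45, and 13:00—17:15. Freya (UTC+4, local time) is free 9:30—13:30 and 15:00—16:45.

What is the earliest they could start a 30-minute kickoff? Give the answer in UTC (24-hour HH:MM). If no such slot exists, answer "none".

06:45

Ines → UTC: 01:45–03:15, 04:30–04:45, 06:45–08:45.
Noor → UTC: 02:15–02:45, 03:45–05:45, 06:00–10:15.
Freya → UTC: 05:30–09:30, 11:00–12:45.
Ines ∩ Noor: 02:15–02:45, 04:30–04:45, 06:45–08:45.
Ines ∩ Noor ∩ Freya: 06:45–08:45.
Windows ≥ 30 min: 06:45–08:45.
Earliest such window starts at 06:45.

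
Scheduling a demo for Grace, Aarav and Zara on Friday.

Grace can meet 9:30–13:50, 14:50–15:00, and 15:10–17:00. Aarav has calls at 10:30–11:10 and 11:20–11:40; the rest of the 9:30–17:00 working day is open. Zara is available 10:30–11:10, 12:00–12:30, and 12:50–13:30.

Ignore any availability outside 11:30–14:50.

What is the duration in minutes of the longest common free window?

Aarav free within 09:30–17:00: 09:30–10:30, 11:10–11:20, 11:40–17:00.
Grace ∩ Aarav: 09:30–10:30, 11:10–11:20, 11:40–13:50, 14:50–15:00, 15:10–17:00.
Grace ∩ Aarav ∩ Zara: 12:00–12:30, 12:50–13:30.
Restricted to 11:30–14:50: 12:00–12:30, 12:50–13:30.
Common window lengths: 30, 40 min; longest is 40.

40 minutes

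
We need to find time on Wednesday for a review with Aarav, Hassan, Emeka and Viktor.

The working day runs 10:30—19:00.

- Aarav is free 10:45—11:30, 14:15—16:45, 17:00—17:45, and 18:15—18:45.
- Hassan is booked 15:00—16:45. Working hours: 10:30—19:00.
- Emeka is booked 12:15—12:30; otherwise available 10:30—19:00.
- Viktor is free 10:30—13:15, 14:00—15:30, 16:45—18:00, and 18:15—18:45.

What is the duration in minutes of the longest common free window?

45 minutes

Hassan free within 10:30–19:00: 10:30–15:00, 16:45–19:00.
Emeka free within 10:30–19:00: 10:30–12:15, 12:30–19:00.
Aarav ∩ Hassan: 10:45–11:30, 14:15–15:00, 17:00–17:45, 18:15–18:45.
Aarav ∩ Hassan ∩ Emeka: 10:45–11:30, 14:15–15:00, 17:00–17:45, 18:15–18:45.
Aarav ∩ Hassan ∩ Emeka ∩ Viktor: 10:45–11:30, 14:15–15:00, 17:00–17:45, 18:15–18:45.
Common window lengths: 45, 45, 45, 30 min; longest is 45.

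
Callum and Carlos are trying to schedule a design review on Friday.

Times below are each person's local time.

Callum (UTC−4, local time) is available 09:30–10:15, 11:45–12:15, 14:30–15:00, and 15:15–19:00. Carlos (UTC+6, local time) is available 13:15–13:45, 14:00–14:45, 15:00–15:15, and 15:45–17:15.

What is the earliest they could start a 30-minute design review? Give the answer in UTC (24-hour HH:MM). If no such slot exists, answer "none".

Callum → UTC: 13:30–14:15, 15:45–16:15, 18:30–19:00, 19:15–23:00.
Carlos → UTC: 07:15–07:45, 08:00–08:45, 09:00–09:15, 09:45–11:15.
Callum ∩ Carlos: (none).
Windows ≥ 30 min: (none).

none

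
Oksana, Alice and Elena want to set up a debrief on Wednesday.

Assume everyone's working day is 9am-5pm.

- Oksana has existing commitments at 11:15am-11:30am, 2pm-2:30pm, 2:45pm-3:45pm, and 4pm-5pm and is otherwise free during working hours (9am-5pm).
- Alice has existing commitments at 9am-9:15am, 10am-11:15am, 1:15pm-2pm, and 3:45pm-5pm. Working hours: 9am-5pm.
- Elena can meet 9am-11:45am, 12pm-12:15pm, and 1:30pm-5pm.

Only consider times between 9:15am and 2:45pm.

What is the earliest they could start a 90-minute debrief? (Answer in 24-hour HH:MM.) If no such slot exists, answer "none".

Oksana free within 09:00–17:00: 09:00–11:15, 11:30–14:00, 14:30–14:45, 15:45–16:00.
Alice free within 09:00–17:00: 09:15–10:00, 11:15–13:15, 14:00–15:45.
Oksana ∩ Alice: 09:15–10:00, 11:30–13:15, 14:30–14:45.
Oksana ∩ Alice ∩ Elena: 09:15–10:00, 11:30–11:45, 12:00–12:15, 14:30–14:45.
Restricted to 09:15–14:45: 09:15–10:00, 11:30–11:45, 12:00–12:15, 14:30–14:45.
Windows ≥ 90 min: (none).

none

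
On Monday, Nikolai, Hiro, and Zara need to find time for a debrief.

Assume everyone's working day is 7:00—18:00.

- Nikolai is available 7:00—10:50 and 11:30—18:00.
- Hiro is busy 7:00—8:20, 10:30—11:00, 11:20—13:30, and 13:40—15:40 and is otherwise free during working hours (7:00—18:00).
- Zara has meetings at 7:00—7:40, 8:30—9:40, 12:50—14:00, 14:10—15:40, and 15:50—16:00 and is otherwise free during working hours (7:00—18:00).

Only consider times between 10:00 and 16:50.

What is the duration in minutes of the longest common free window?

Hiro free within 07:00–18:00: 08:20–10:30, 11:00–11:20, 13:30–13:40, 15:40–18:00.
Zara free within 07:00–18:00: 07:40–08:30, 09:40–12:50, 14:00–14:10, 15:40–15:50, 16:00–18:00.
Nikolai ∩ Hiro: 08:20–10:30, 13:30–13:40, 15:40–18:00.
Nikolai ∩ Hiro ∩ Zara: 08:20–08:30, 09:40–10:30, 15:40–15:50, 16:00–18:00.
Restricted to 10:00–16:50: 10:00–10:30, 15:40–15:50, 16:00–16:50.
Common window lengths: 30, 10, 50 min; longest is 50.

50 minutes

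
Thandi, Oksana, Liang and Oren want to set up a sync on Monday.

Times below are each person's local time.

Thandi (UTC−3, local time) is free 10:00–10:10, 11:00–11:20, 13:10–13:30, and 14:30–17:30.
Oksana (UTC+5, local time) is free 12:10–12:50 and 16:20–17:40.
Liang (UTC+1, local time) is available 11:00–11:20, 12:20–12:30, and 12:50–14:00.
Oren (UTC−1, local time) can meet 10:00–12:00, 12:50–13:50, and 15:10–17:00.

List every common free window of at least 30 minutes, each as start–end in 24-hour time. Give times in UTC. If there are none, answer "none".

Thandi → UTC: 13:00–13:10, 14:00–14:20, 16:10–16:30, 17:30–20:30.
Oksana → UTC: 07:10–07:50, 11:20–12:40.
Liang → UTC: 10:00–10:20, 11:20–11:30, 11:50–13:00.
Oren → UTC: 11:00–13:00, 13:50–14:50, 16:10–18:00.
Thandi ∩ Oksana: (none).
Thandi ∩ Oksana ∩ Liang: (none).
Thandi ∩ Oksana ∩ Liang ∩ Oren: (none).
Windows ≥ 30 min: (none).

none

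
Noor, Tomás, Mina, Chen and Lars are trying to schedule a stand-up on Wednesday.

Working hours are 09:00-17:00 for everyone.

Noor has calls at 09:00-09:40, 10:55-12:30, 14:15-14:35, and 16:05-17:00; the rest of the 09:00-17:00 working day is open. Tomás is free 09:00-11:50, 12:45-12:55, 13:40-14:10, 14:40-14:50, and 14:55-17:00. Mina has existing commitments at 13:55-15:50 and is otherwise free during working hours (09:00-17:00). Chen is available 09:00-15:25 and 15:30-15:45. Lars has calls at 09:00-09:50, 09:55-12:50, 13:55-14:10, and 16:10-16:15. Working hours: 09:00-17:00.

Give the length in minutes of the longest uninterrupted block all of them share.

15 minutes

Noor free within 09:00–17:00: 09:40–10:55, 12:30–14:15, 14:35–16:05.
Mina free within 09:00–17:00: 09:00–13:55, 15:50–17:00.
Lars free within 09:00–17:00: 09:50–09:55, 12:50–13:55, 14:10–16:10, 16:15–17:00.
Noor ∩ Tomás: 09:40–10:55, 12:45–12:55, 13:40–14:10, 14:40–14:50, 14:55–16:05.
Noor ∩ Tomás ∩ Mina: 09:40–10:55, 12:45–12:55, 13:40–13:55, 15:50–16:05.
Noor ∩ Tomás ∩ Mina ∩ Chen: 09:40–10:55, 12:45–12:55, 13:40–13:55.
Noor ∩ Tomás ∩ Mina ∩ Chen ∩ Lars: 09:50–09:55, 12:50–12:55, 13:40–13:55.
Common window lengths: 5, 5, 15 min; longest is 15.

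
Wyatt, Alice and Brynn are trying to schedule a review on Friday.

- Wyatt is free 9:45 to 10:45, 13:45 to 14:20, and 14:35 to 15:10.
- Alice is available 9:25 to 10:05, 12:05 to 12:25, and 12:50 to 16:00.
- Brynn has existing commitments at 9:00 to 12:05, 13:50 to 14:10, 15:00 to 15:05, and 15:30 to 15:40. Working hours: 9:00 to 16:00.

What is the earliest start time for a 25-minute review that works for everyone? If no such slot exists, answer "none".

14:35

Brynn free within 09:00–16:00: 12:05–13:50, 14:10–15:00, 15:05–15:30, 15:40–16:00.
Wyatt ∩ Alice: 09:45–10:05, 13:45–14:20, 14:35–15:10.
Wyatt ∩ Alice ∩ Brynn: 13:45–13:50, 14:10–14:20, 14:35–15:00, 15:05–15:10.
Windows ≥ 25 min: 14:35–15:00.
Earliest such window starts at 14:35.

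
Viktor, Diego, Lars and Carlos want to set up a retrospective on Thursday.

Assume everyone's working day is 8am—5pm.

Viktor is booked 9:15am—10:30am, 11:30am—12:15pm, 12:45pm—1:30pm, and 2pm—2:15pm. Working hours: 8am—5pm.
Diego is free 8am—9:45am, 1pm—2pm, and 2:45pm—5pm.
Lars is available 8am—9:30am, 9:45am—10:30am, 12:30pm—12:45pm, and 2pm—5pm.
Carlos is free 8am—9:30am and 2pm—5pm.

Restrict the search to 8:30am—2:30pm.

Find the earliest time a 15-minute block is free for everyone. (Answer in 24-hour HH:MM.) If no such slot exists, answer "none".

Viktor free within 08:00–17:00: 08:00–09:15, 10:30–11:30, 12:15–12:45, 13:30–14:00, 14:15–17:00.
Viktor ∩ Diego: 08:00–09:15, 13:30–14:00, 14:45–17:00.
Viktor ∩ Diego ∩ Lars: 08:00–09:15, 14:45–17:00.
Viktor ∩ Diego ∩ Lars ∩ Carlos: 08:00–09:15, 14:45–17:00.
Restricted to 08:30–14:30: 08:30–09:15.
Windows ≥ 15 min: 08:30–09:15.
Earliest such window starts at 08:30.

08:30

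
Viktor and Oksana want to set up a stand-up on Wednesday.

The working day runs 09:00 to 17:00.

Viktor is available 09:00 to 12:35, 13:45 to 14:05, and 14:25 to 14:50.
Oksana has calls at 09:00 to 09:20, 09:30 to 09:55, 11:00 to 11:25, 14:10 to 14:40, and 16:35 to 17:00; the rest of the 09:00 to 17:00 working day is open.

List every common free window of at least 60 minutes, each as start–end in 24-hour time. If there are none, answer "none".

Oksana free within 09:00–17:00: 09:20–09:30, 09:55–11:00, 11:25–14:10, 14:40–16:35.
Viktor ∩ Oksana: 09:20–09:30, 09:55–11:00, 11:25–12:35, 13:45–14:05, 14:40–14:50.
Windows ≥ 60 min: 09:55–11:00, 11:25–12:35.

09:55–11:00, 11:25–12:35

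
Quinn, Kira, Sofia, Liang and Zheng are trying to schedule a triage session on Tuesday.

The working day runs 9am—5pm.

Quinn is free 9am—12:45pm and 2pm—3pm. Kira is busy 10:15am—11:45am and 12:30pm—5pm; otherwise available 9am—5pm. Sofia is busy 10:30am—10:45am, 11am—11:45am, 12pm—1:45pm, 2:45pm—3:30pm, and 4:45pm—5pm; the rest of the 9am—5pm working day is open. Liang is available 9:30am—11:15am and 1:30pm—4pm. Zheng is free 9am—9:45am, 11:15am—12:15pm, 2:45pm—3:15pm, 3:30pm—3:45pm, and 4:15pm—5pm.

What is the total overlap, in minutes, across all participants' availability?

Kira free within 09:00–17:00: 09:00–10:15, 11:45–12:30.
Sofia free within 09:00–17:00: 09:00–10:30, 10:45–11:00, 11:45–12:00, 13:45–14:45, 15:30–16:45.
Quinn ∩ Kira: 09:00–10:15, 11:45–12:30.
Quinn ∩ Kira ∩ Sofia: 09:00–10:15, 11:45–12:00.
Quinn ∩ Kira ∩ Sofia ∩ Liang: 09:30–10:15.
Quinn ∩ Kira ∩ Sofia ∩ Liang ∩ Zheng: 09:30–09:45.
Total common minutes: 15.

15 minutes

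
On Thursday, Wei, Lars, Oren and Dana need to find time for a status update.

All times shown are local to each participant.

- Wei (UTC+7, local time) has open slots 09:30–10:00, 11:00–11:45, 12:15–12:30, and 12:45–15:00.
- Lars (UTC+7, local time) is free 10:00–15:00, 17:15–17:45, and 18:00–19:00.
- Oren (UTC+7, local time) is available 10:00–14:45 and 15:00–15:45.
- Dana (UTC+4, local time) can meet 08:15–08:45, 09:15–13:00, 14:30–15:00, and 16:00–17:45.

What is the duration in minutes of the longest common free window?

Wei → UTC: 02:30–03:00, 04:00–04:45, 05:15–05:30, 05:45–08:00.
Lars → UTC: 03:00–08:00, 10:15–10:45, 11:00–12:00.
Oren → UTC: 03:00–07:45, 08:00–08:45.
Dana → UTC: 04:15–04:45, 05:15–09:00, 10:30–11:00, 12:00–13:45.
Wei ∩ Lars: 04:00–04:45, 05:15–05:30, 05:45–08:00.
Wei ∩ Lars ∩ Oren: 04:00–04:45, 05:15–05:30, 05:45–07:45.
Wei ∩ Lars ∩ Oren ∩ Dana: 04:15–04:45, 05:15–05:30, 05:45–07:45.
Common window lengths: 30, 15, 120 min; longest is 120.

120 minutes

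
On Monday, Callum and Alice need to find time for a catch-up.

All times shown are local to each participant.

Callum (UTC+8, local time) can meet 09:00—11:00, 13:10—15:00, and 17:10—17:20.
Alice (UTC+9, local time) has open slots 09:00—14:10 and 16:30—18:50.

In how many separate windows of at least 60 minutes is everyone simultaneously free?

Callum → UTC: 01:00–03:00, 05:10–07:00, 09:10–09:20.
Alice → UTC: 00:00–05:10, 07:30–09:50.
Callum ∩ Alice: 01:00–03:00, 09:10–09:20.
Windows ≥ 60 min: 01:00–03:00.
That's 1 window.

1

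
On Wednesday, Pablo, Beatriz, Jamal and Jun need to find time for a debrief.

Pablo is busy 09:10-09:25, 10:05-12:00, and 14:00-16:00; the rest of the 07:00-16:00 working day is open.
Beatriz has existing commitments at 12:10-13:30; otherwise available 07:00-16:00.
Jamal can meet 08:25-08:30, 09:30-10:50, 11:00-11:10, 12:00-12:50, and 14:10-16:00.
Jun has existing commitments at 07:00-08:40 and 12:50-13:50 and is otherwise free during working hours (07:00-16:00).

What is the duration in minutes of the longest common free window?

Pablo free within 07:00–16:00: 07:00–09:10, 09:25–10:05, 12:00–14:00.
Beatriz free within 07:00–16:00: 07:00–12:10, 13:30–16:00.
Jun free within 07:00–16:00: 08:40–12:50, 13:50–16:00.
Pablo ∩ Beatriz: 07:00–09:10, 09:25–10:05, 12:00–12:10, 13:30–14:00.
Pablo ∩ Beatriz ∩ Jamal: 08:25–08:30, 09:30–10:05, 12:00–12:10.
Pablo ∩ Beatriz ∩ Jamal ∩ Jun: 09:30–10:05, 12:00–12:10.
Common window lengths: 35, 10 min; longest is 35.

35 minutes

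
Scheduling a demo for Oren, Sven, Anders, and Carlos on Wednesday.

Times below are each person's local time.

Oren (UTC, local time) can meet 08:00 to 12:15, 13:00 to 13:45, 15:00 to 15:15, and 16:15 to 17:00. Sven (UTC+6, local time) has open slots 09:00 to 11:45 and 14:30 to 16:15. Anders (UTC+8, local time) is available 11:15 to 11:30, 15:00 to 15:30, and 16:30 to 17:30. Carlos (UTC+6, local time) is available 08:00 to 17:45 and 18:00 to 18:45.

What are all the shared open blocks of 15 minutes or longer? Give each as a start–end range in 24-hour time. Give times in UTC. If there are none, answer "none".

Oren → UTC: 08:00–12:15, 13:00–13:45, 15:00–15:15, 16:15–17:00.
Sven → UTC: 03:00–05:45, 08:30–10:15.
Anders → UTC: 03:15–03:30, 07:00–07:30, 08:30–09:30.
Carlos → UTC: 02:00–11:45, 12:00–12:45.
Oren ∩ Sven: 08:30–10:15.
Oren ∩ Sven ∩ Anders: 08:30–09:30.
Oren ∩ Sven ∩ Anders ∩ Carlos: 08:30–09:30.
Windows ≥ 15 min: 08:30–09:30.

08:30–09:30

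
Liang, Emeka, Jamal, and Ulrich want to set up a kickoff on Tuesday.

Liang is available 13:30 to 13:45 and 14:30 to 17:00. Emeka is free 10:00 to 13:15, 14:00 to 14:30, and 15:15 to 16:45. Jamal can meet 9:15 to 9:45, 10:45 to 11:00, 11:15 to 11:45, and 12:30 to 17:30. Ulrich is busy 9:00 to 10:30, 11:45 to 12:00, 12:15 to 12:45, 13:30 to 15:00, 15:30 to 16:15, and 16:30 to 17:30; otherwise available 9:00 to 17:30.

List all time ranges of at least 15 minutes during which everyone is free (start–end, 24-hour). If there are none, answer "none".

15:15–15:30, 16:15–16:30

Ulrich free within 09:00–17:30: 10:30–11:45, 12:00–12:15, 12:45–13:30, 15:00–15:30, 16:15–16:30.
Liang ∩ Emeka: 15:15–16:45.
Liang ∩ Emeka ∩ Jamal: 15:15–16:45.
Liang ∩ Emeka ∩ Jamal ∩ Ulrich: 15:15–15:30, 16:15–16:30.
Windows ≥ 15 min: 15:15–15:30, 16:15–16:30.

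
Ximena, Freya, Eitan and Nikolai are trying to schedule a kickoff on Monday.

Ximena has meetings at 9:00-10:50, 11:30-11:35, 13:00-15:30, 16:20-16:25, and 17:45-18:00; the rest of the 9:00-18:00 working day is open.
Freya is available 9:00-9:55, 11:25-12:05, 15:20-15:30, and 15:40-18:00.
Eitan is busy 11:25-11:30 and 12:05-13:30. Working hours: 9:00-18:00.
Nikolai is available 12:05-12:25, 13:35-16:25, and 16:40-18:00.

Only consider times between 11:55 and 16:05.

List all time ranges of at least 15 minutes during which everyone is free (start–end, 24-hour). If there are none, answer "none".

Ximena free within 09:00–18:00: 10:50–11:30, 11:35–13:00, 15:30–16:20, 16:25–17:45.
Eitan free within 09:00–18:00: 09:00–11:25, 11:30–12:05, 13:30–18:00.
Ximena ∩ Freya: 11:25–11:30, 11:35–12:05, 15:40–16:20, 16:25–17:45.
Ximena ∩ Freya ∩ Eitan: 11:35–12:05, 15:40–16:20, 16:25–17:45.
Ximena ∩ Freya ∩ Eitan ∩ Nikolai: 15:40–16:20, 16:40–17:45.
Restricted to 11:55–16:05: 15:40–16:05.
Windows ≥ 15 min: 15:40–16:05.

15:40–16:05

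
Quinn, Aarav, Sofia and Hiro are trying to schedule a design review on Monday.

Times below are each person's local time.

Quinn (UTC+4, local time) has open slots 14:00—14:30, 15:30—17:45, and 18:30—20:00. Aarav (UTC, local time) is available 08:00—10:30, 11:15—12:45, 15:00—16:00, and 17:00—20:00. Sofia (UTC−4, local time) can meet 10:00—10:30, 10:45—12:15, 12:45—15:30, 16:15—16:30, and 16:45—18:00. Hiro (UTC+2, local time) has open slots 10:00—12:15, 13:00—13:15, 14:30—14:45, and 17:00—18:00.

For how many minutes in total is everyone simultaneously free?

60 minutes

Quinn → UTC: 10:00–10:30, 11:30–13:45, 14:30–16:00.
Aarav → UTC: 08:00–10:30, 11:15–12:45, 15:00–16:00, 17:00–20:00.
Sofia → UTC: 14:00–14:30, 14:45–16:15, 16:45–19:30, 20:15–20:30, 20:45–22:00.
Hiro → UTC: 08:00–10:15, 11:00–11:15, 12:30–12:45, 15:00–16:00.
Quinn ∩ Aarav: 10:00–10:30, 11:30–12:45, 15:00–16:00.
Quinn ∩ Aarav ∩ Sofia: 15:00–16:00.
Quinn ∩ Aarav ∩ Sofia ∩ Hiro: 15:00–16:00.
Total common minutes: 60.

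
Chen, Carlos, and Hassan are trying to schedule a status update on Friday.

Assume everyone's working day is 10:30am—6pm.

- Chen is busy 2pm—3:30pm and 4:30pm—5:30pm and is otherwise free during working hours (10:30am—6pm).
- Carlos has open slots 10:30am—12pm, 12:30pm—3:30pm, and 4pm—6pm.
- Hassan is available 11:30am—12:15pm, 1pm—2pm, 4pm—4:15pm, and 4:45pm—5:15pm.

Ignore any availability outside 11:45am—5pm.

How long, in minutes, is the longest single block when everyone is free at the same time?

60 minutes

Chen free within 10:30–18:00: 10:30–14:00, 15:30–16:30, 17:30–18:00.
Chen ∩ Carlos: 10:30–12:00, 12:30–14:00, 16:00–16:30, 17:30–18:00.
Chen ∩ Carlos ∩ Hassan: 11:30–12:00, 13:00–14:00, 16:00–16:15.
Restricted to 11:45–17:00: 11:45–12:00, 13:00–14:00, 16:00–16:15.
Common window lengths: 15, 60, 15 min; longest is 60.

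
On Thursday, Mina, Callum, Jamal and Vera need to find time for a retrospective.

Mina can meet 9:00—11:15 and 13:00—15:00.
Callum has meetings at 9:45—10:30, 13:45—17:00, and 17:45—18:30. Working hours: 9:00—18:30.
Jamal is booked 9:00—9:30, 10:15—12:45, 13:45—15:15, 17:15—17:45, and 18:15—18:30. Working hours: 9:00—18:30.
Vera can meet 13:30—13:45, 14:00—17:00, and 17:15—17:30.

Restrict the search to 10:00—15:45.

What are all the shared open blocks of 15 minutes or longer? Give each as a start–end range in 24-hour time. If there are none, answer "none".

Callum free within 09:00–18:30: 09:00–09:45, 10:30–13:45, 17:00–17:45.
Jamal free within 09:00–18:30: 09:30–10:15, 12:45–13:45, 15:15–17:15, 17:45–18:15.
Mina ∩ Callum: 09:00–09:45, 10:30–11:15, 13:00–13:45.
Mina ∩ Callum ∩ Jamal: 09:30–09:45, 13:00–13:45.
Mina ∩ Callum ∩ Jamal ∩ Vera: 13:30–13:45.
Restricted to 10:00–15:45: 13:30–13:45.
Windows ≥ 15 min: 13:30–13:45.

13:30–13:45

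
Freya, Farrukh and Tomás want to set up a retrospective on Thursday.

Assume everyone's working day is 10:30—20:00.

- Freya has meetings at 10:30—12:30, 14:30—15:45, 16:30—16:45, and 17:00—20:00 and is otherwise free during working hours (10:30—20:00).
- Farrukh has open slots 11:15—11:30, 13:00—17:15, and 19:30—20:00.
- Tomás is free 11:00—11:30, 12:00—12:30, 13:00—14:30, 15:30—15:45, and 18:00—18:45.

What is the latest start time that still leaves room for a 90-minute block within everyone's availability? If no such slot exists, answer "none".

13:00

Freya free within 10:30–20:00: 12:30–14:30, 15:45–16:30, 16:45–17:00.
Freya ∩ Farrukh: 13:00–14:30, 15:45–16:30, 16:45–17:00.
Freya ∩ Farrukh ∩ Tomás: 13:00–14:30.
Windows ≥ 90 min: 13:00–14:30.
Latest start in the last window 13:00–14:30 is 14:30 − 90 min = 13:00.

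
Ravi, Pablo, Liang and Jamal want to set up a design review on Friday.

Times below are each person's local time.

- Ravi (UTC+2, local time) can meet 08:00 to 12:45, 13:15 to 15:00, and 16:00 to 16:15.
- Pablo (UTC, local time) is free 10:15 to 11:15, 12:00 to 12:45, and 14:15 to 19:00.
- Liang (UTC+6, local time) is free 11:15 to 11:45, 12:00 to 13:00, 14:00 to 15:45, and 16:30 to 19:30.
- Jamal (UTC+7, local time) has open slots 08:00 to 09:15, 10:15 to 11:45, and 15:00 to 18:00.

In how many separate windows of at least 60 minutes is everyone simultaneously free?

Ravi → UTC: 06:00–10:45, 11:15–13:00, 14:00–14:15.
Pablo → UTC: 10:15–11:15, 12:00–12:45, 14:15–19:00.
Liang → UTC: 05:15–05:45, 06:00–07:00, 08:00–09:45, 10:30–13:30.
Jamal → UTC: 01:00–02:15, 03:15–04:45, 08:00–11:00.
Ravi ∩ Pablo: 10:15–10:45, 12:00–12:45.
Ravi ∩ Pablo ∩ Liang: 10:30–10:45, 12:00–12:45.
Ravi ∩ Pablo ∩ Liang ∩ Jamal: 10:30–10:45.
Windows ≥ 60 min: (none).
That's 0 windows.

0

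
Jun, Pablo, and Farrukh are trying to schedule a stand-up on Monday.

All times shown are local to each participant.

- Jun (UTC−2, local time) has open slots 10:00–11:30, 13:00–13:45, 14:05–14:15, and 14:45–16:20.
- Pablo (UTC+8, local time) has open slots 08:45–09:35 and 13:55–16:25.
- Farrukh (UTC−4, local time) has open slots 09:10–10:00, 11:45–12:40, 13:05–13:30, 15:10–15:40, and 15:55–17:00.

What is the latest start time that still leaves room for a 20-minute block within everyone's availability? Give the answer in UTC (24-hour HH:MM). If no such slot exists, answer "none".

none

Jun → UTC: 12:00–13:30, 15:00–15:45, 16:05–16:15, 16:45–18:20.
Pablo → UTC: 00:45–01:35, 05:55–08:25.
Farrukh → UTC: 13:10–14:00, 15:45–16:40, 17:05–17:30, 19:10–19:40, 19:55–21:00.
Jun ∩ Pablo: (none).
Jun ∩ Pablo ∩ Farrukh: (none).
Windows ≥ 20 min: (none).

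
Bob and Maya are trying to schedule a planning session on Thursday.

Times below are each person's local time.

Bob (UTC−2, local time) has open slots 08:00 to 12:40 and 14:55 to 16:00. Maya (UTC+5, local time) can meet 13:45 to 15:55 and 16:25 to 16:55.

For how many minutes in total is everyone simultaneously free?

85 minutes

Bob → UTC: 10:00–14:40, 16:55–18:00.
Maya → UTC: 08:45–10:55, 11:25–11:55.
Bob ∩ Maya: 10:00–10:55, 11:25–11:55.
Total common minutes: 55 + 30 = 85.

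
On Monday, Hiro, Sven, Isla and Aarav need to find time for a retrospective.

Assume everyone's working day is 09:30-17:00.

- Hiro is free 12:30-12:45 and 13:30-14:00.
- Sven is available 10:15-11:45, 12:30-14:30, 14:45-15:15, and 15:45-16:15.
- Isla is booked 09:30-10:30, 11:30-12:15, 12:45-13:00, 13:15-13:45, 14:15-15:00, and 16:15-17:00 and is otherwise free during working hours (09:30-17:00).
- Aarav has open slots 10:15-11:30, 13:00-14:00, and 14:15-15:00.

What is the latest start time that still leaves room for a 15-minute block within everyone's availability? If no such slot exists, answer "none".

13:45

Isla free within 09:30–17:00: 10:30–11:30, 12:15–12:45, 13:00–13:15, 13:45–14:15, 15:00–16:15.
Hiro ∩ Sven: 12:30–12:45, 13:30–14:00.
Hiro ∩ Sven ∩ Isla: 12:30–12:45, 13:45–14:00.
Hiro ∩ Sven ∩ Isla ∩ Aarav: 13:45–14:00.
Windows ≥ 15 min: 13:45–14:00.
Latest start in the last window 13:45–14:00 is 14:00 − 15 min = 13:45.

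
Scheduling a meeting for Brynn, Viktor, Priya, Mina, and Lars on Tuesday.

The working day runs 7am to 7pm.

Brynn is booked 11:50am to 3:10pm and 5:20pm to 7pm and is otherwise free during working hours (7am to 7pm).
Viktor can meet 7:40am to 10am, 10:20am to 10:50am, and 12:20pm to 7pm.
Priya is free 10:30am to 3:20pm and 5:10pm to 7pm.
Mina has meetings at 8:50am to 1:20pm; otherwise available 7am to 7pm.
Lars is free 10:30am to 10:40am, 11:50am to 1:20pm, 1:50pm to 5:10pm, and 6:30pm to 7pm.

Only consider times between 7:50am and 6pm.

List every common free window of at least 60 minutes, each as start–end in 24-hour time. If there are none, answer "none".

none

Brynn free within 07:00–19:00: 07:00–11:50, 15:10–17:20.
Mina free within 07:00–19:00: 07:00–08:50, 13:20–19:00.
Brynn ∩ Viktor: 07:40–10:00, 10:20–10:50, 15:10–17:20.
Brynn ∩ Viktor ∩ Priya: 10:30–10:50, 15:10–15:20, 17:10–17:20.
Brynn ∩ Viktor ∩ Priya ∩ Mina: 15:10–15:20, 17:10–17:20.
Brynn ∩ Viktor ∩ Priya ∩ Mina ∩ Lars: 15:10–15:20.
Restricted to 07:50–18:00: 15:10–15:20.
Windows ≥ 60 min: (none).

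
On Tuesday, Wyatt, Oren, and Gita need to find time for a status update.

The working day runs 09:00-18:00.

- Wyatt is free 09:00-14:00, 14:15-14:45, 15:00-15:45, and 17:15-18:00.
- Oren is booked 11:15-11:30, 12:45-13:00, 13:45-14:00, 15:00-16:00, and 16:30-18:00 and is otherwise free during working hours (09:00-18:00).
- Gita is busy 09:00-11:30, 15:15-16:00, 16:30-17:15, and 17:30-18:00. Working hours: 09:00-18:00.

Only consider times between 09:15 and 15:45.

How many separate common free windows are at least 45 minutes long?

Oren free within 09:00–18:00: 09:00–11:15, 11:30–12:45, 13:00–13:45, 14:00–15:00, 16:00–16:30.
Gita free within 09:00–18:00: 11:30–15:15, 16:00–16:30, 17:15–17:30.
Wyatt ∩ Oren: 09:00–11:15, 11:30–12:45, 13:00–13:45, 14:15–14:45.
Wyatt ∩ Oren ∩ Gita: 11:30–12:45, 13:00–13:45, 14:15–14:45.
Restricted to 09:15–15:45: 11:30–12:45, 13:00–13:45, 14:15–14:45.
Windows ≥ 45 min: 11:30–12:45, 13:00–13:45.
That's 2 windows.

2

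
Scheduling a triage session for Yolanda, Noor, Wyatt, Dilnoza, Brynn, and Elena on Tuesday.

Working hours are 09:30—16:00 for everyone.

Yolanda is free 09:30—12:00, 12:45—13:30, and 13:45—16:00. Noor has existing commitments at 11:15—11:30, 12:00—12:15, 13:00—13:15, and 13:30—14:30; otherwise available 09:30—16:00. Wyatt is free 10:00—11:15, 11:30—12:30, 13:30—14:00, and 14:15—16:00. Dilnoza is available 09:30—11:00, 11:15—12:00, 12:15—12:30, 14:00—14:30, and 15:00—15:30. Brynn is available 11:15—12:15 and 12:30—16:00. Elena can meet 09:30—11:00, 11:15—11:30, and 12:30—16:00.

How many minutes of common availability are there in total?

30 minutes

Noor free within 09:30–16:00: 09:30–11:15, 11:30–12:00, 12:15–13:00, 13:15–13:30, 14:30–16:00.
Yolanda ∩ Noor: 09:30–11:15, 11:30–12:00, 12:45–13:00, 13:15–13:30, 14:30–16:00.
Yolanda ∩ Noor ∩ Wyatt: 10:00–11:15, 11:30–12:00, 14:30–16:00.
Yolanda ∩ Noor ∩ Wyatt ∩ Dilnoza: 10:00–11:00, 11:30–12:00, 15:00–15:30.
Yolanda ∩ Noor ∩ Wyatt ∩ Dilnoza ∩ Brynn: 11:30–12:00, 15:00–15:30.
Yolanda ∩ Noor ∩ Wyatt ∩ Dilnoza ∩ Brynn ∩ Elena: 15:00–15:30.
Total common minutes: 30.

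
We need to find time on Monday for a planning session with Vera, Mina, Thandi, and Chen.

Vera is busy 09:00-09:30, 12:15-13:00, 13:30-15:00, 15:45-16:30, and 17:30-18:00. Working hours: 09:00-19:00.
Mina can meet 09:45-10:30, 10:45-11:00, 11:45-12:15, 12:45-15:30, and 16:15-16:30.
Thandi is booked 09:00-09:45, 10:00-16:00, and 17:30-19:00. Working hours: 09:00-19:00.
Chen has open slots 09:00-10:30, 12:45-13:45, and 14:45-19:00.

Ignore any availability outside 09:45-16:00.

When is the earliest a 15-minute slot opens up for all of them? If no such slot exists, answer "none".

09:45

Vera free within 09:00–19:00: 09:30–12:15, 13:00–13:30, 15:00–15:45, 16:30–17:30, 18:00–19:00.
Thandi free within 09:00–19:00: 09:45–10:00, 16:00–17:30.
Vera ∩ Mina: 09:45–10:30, 10:45–11:00, 11:45–12:15, 13:00–13:30, 15:00–15:30.
Vera ∩ Mina ∩ Thandi: 09:45–10:00.
Vera ∩ Mina ∩ Thandi ∩ Chen: 09:45–10:00.
Restricted to 09:45–16:00: 09:45–10:00.
Windows ≥ 15 min: 09:45–10:00.
Earliest such window starts at 09:45.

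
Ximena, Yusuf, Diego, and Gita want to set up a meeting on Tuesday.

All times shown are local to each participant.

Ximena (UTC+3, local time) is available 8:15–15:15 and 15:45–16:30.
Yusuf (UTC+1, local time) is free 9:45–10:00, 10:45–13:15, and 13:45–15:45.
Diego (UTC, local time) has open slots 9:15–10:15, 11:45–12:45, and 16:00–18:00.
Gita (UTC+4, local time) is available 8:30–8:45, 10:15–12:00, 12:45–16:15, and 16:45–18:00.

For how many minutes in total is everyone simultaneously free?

60 minutes

Ximena → UTC: 05:15–12:15, 12:45–13:30.
Yusuf → UTC: 08:45–09:00, 09:45–12:15, 12:45–14:45.
Diego → UTC: 09:15–10:15, 11:45–12:45, 16:00–18:00.
Gita → UTC: 04:30–04:45, 06:15–08:00, 08:45–12:15, 12:45–14:00.
Ximena ∩ Yusuf: 08:45–09:00, 09:45–12:15, 12:45–13:30.
Ximena ∩ Yusuf ∩ Diego: 09:45–10:15, 11:45–12:15.
Ximena ∩ Yusuf ∩ Diego ∩ Gita: 09:45–10:15, 11:45–12:15.
Total common minutes: 30 + 30 = 60.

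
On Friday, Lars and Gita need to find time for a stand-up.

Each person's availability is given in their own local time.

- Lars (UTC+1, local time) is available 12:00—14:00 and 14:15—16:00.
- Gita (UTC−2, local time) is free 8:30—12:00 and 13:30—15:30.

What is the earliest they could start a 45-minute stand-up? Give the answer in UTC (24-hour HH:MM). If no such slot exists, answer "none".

11:00

Lars → UTC: 11:00–13:00, 13:15–15:00.
Gita → UTC: 10:30–14:00, 15:30–17:30.
Lars ∩ Gita: 11:00–13:00, 13:15–14:00.
Windows ≥ 45 min: 11:00–13:00, 13:15–14:00.
Earliest such window starts at 11:00.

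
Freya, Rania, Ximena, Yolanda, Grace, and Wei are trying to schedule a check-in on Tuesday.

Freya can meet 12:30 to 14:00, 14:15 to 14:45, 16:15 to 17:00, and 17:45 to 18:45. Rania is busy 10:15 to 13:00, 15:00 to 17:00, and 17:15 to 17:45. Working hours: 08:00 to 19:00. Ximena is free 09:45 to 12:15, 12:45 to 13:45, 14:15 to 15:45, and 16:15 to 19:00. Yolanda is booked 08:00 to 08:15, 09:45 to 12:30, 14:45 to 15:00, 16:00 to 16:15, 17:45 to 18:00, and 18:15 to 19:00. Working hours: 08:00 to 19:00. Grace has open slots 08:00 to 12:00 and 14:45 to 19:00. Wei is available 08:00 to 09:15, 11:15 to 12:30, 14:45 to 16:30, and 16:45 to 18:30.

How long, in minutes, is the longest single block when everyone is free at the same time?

Rania free within 08:00–19:00: 08:00–10:15, 13:00–15:00, 17:00–17:15, 17:45–19:00.
Yolanda free within 08:00–19:00: 08:15–09:45, 12:30–14:45, 15:00–16:00, 16:15–17:45, 18:00–18:15.
Freya ∩ Rania: 13:00–14:00, 14:15–14:45, 17:45–18:45.
Freya ∩ Rania ∩ Ximena: 13:00–13:45, 14:15–14:45, 17:45–18:45.
Freya ∩ Rania ∩ Ximena ∩ Yolanda: 13:00–13:45, 14:15–14:45, 18:00–18:15.
Freya ∩ Rania ∩ Ximena ∩ Yolanda ∩ Grace: 18:00–18:15.
Freya ∩ Rania ∩ Ximena ∩ Yolanda ∩ Grace ∩ Wei: 18:00–18:15.
Single common window of 15 minutes.

15 minutes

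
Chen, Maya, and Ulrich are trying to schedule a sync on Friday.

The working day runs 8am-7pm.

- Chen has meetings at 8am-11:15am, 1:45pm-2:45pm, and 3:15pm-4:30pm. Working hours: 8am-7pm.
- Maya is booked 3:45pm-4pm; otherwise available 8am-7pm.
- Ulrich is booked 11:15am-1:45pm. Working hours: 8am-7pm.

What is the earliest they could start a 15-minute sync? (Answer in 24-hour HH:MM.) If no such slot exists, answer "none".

14:45

Chen free within 08:00–19:00: 11:15–13:45, 14:45–15:15, 16:30–19:00.
Maya free within 08:00–19:00: 08:00–15:45, 16:00–19:00.
Ulrich free within 08:00–19:00: 08:00–11:15, 13:45–19:00.
Chen ∩ Maya: 11:15–13:45, 14:45–15:15, 16:30–19:00.
Chen ∩ Maya ∩ Ulrich: 14:45–15:15, 16:30–19:00.
Windows ≥ 15 min: 14:45–15:15, 16:30–19:00.
Earliest such window starts at 14:45.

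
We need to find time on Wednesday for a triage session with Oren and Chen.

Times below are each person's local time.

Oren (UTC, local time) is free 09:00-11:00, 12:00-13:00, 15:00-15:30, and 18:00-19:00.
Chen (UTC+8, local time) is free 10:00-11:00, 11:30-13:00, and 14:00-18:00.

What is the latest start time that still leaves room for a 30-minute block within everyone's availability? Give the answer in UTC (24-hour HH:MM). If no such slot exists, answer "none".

Oren → UTC: 09:00–11:00, 12:00–13:00, 15:00–15:30, 18:00–19:00.
Chen → UTC: 02:00–03:00, 03:30–05:00, 06:00–10:00.
Oren ∩ Chen: 09:00–10:00.
Windows ≥ 30 min: 09:00–10:00.
Latest start in the last window 09:00–10:00 is 10:00 − 30 min = 09:30.

09:30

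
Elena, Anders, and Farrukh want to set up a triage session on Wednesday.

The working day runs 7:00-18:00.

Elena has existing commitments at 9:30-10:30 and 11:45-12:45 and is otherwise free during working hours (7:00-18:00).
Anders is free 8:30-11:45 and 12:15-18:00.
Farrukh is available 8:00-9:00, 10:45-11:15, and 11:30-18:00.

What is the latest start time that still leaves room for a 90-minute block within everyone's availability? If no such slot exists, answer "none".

16:30

Elena free within 07:00–18:00: 07:00–09:30, 10:30–11:45, 12:45–18:00.
Elena ∩ Anders: 08:30–09:30, 10:30–11:45, 12:45–18:00.
Elena ∩ Anders ∩ Farrukh: 08:30–09:00, 10:45–11:15, 11:30–11:45, 12:45–18:00.
Windows ≥ 90 min: 12:45–18:00.
Latest start in the last window 12:45–18:00 is 18:00 − 90 min = 16:30.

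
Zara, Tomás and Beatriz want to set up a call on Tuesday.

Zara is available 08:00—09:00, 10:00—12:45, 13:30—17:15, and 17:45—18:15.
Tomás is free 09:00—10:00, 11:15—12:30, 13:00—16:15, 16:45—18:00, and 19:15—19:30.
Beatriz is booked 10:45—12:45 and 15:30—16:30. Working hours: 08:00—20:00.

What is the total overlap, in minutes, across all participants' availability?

165 minutes

Beatriz free within 08:00–20:00: 08:00–10:45, 12:45–15:30, 16:30–20:00.
Zara ∩ Tomás: 11:15–12:30, 13:30–16:15, 16:45–17:15, 17:45–18:00.
Zara ∩ Tomás ∩ Beatriz: 13:30–15:30, 16:45–17:15, 17:45–18:00.
Total common minutes: 120 + 30 + 15 = 165.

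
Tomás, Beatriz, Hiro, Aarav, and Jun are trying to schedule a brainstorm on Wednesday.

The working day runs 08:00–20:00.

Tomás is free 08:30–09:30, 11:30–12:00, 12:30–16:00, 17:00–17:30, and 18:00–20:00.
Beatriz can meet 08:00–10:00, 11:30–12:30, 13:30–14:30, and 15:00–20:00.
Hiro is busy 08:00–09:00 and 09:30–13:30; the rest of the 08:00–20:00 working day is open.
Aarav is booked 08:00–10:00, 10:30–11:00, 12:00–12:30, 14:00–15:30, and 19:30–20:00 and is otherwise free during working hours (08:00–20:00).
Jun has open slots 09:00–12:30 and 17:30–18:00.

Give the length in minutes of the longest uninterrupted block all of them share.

Hiro free within 08:00–20:00: 09:00–09:30, 13:30–20:00.
Aarav free within 08:00–20:00: 10:00–10:30, 11:00–12:00, 12:30–14:00, 15:30–19:30.
Tomás ∩ Beatriz: 08:30–09:30, 11:30–12:00, 13:30–14:30, 15:00–16:00, 17:00–17:30, 18:00–20:00.
Tomás ∩ Beatriz ∩ Hiro: 09:00–09:30, 13:30–14:30, 15:00–16:00, 17:00–17:30, 18:00–20:00.
Tomás ∩ Beatriz ∩ Hiro ∩ Aarav: 13:30–14:00, 15:30–16:00, 17:00–17:30, 18:00–19:30.
Tomás ∩ Beatriz ∩ Hiro ∩ Aarav ∩ Jun: (none).
No common window.

0 minutes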